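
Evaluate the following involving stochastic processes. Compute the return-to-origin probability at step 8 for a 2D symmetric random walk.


P = C(8,4)^2 / 4^8
= 70^2 / 65536
= 4900 / 65536
= 0.0748

0.0748


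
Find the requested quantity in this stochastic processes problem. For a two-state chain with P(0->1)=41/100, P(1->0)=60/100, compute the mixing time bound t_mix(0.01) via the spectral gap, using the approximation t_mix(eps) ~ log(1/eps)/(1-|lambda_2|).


lambda_2 = |1 - p01 - p10| = |1 - 0.4100 - 0.6000| = 0.0100
t_mix ~ log(1/eps)/(1 - |lambda_2|)
= log(100)/(1 - 0.0100) = 4.6052/0.9900
= 4.6517

4.6517


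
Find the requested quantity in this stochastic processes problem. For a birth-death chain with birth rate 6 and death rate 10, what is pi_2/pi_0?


For birth-death process, pi_n/pi_0 = (lambda/mu)^n
= (6/10)^2
= 0.3600

0.3600


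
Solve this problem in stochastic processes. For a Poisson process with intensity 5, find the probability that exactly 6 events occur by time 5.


P(N(t)=k) = (lambda*t)^k * exp(-lambda*t) / k!
lambda*t = 25
= 25^6 * exp(-25) / 6!
= 244140625 * 1.3888e-11 / 720
= 4.7092e-06

4.7092e-06


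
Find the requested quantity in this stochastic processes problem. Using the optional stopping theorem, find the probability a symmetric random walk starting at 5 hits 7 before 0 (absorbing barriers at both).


By optional stopping theorem: E(M at tau) = M(0) = 5
P(hit 7)*7 + P(hit 0)*0 = 5
P(hit 7) = (5 - 0)/(7 - 0) = 5/7 = 0.7143

0.7143


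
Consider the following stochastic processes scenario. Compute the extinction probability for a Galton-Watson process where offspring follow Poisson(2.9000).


Since mu = 2.9000 > 1, extinction prob q < 1.
Solve s = exp(mu*(s-1)) iteratively.
q = 0.0668

0.0668


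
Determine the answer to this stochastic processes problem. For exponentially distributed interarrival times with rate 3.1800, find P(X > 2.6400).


P(X > t) = exp(-lambda * t)
= exp(-3.1800 * 2.6400)
= exp(-8.3952) = 2.2595e-04

2.2595e-04


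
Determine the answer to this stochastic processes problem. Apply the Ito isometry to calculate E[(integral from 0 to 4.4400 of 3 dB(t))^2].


By Ito isometry: E[(int f dB)^2] = int f^2 dt
= 3^2 * 4.4400
= 9 * 4.4400 = 39.9600

39.9600


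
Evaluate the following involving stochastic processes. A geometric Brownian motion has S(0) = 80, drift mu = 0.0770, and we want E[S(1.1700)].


E[S(t)] = S(0) * exp(mu * t)
= 80 * exp(0.0770 * 1.1700)
= 80 * 1.0943
= 87.5418

87.5418


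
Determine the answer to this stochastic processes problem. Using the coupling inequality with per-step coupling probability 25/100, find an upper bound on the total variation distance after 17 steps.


TV distance bound <= (1-delta)^n
= (1 - 0.2500)^17
= 0.7500^17
= 0.0075

0.0075


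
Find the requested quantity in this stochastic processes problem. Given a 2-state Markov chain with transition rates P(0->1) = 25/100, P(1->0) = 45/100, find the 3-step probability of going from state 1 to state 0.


Computing P^3 by matrix multiplication.
P = [[0.7500, 0.2500], [0.4500, 0.5500]]
After raising P to the power 3:
P^3(1,0) = 0.6255

0.6255


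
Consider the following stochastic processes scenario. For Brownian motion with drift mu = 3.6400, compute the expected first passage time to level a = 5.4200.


Expected first passage time = a/mu
= 5.4200/3.6400
= 1.4890

1.4890


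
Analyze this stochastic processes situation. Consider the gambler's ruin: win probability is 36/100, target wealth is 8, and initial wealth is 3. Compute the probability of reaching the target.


Gambler's ruin formula:
r = q/p = 0.6400/0.3600 = 1.7778
P(win) = (1 - r^i)/(1 - r^N)
= (1 - 1.7778^3)/(1 - 1.7778^8)
= 0.0468

0.0468


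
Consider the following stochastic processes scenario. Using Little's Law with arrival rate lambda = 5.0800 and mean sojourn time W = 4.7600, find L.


Little's Law: L = lambda * W
= 5.0800 * 4.7600
= 24.1808

24.1808


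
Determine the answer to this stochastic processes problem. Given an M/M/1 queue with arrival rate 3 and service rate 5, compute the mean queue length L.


rho = 3/5 = 0.6000
L = rho/(1-rho)
= 0.6000/0.4000
= 1.5000

1.5000


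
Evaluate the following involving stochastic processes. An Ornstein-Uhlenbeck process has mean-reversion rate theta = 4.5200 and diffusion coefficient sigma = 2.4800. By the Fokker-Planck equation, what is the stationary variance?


Stationary variance = sigma^2 / (2*theta)
= 2.4800^2 / (2*4.5200)
= 6.1504 / 9.0400
= 0.6804

0.6804


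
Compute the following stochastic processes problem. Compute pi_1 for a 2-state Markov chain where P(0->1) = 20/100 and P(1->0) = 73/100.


Stationary distribution: pi_0 = p10/(p01+p10), pi_1 = p01/(p01+p10)
p01 = 0.2000, p10 = 0.7300
pi_1 = 0.2151

0.2151


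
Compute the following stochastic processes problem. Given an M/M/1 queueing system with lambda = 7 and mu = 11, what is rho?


rho = lambda/mu
= 7/11
= 0.6364

0.6364


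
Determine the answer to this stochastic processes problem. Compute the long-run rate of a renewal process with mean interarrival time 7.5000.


Long-run renewal rate = 1/E(X)
= 1/7.5000
= 0.1333

0.1333


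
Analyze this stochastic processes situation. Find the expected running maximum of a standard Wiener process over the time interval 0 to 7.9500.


E(max B(s)) = sqrt(2t/pi)
= sqrt(2*7.9500/pi)
= sqrt(5.0611)
= 2.2497

2.2497


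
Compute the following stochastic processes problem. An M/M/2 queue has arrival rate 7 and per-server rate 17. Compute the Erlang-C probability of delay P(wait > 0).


a = lambda/mu = 0.4118
rho = a/c = 0.2059
Erlang-C formula applied:
C(c,a) = 0.0703

0.0703


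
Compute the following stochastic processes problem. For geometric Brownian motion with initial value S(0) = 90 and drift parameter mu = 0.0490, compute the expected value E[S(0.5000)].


E[S(t)] = S(0) * exp(mu * t)
= 90 * exp(0.0490 * 0.5000)
= 90 * 1.0248
= 92.2322

92.2322


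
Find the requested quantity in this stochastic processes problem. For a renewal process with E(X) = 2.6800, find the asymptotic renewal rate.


Long-run renewal rate = 1/E(X)
= 1/2.6800
= 0.3731

0.3731


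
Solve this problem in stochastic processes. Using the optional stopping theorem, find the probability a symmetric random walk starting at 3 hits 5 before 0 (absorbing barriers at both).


By optional stopping theorem: E(M at tau) = M(0) = 3
P(hit 5)*5 + P(hit 0)*0 = 3
P(hit 5) = (3 - 0)/(5 - 0) = 3/5 = 0.6000

0.6000


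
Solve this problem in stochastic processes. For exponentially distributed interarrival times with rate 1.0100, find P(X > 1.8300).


P(X > t) = exp(-lambda * t)
= exp(-1.0100 * 1.8300)
= exp(-1.8483) = 0.1575

0.1575


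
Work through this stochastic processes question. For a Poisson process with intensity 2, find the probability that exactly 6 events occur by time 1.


P(N(t)=k) = (lambda*t)^k * exp(-lambda*t) / k!
lambda*t = 2
= 2^6 * exp(-2) / 6!
= 64 * 0.1353 / 720
= 0.0120

0.0120


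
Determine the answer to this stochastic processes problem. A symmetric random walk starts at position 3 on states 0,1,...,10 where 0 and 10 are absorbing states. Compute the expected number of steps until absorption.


For symmetric RW on 0,...,N with absorbing barriers, E(i) = i*(N-i)
E(3) = 3 * 7 = 21

21


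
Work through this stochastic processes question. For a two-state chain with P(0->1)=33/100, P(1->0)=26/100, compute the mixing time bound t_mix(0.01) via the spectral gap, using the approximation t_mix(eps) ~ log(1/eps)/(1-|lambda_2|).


lambda_2 = |1 - p01 - p10| = |1 - 0.3300 - 0.2600| = 0.4100
t_mix ~ log(1/eps)/(1 - |lambda_2|)
= log(100)/(1 - 0.4100) = 4.6052/0.5900
= 7.8054

7.8054


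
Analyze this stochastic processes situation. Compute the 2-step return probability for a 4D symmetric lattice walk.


P(return in 2 steps) = P(reverse first step) = 1/(2d)
= 1/8
= 0.1250

0.1250


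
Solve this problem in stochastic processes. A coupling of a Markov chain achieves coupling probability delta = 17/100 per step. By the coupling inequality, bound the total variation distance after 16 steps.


TV distance bound <= (1-delta)^n
= (1 - 0.1700)^16
= 0.8300^16
= 0.0507

0.0507


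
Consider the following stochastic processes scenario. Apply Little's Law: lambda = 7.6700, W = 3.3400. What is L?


Little's Law: L = lambda * W
= 7.6700 * 3.3400
= 25.6178

25.6178


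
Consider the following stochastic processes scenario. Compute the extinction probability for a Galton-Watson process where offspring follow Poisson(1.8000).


Since mu = 1.8000 > 1, extinction prob q < 1.
Solve s = exp(mu*(s-1)) iteratively.
q = 0.2676

0.2676


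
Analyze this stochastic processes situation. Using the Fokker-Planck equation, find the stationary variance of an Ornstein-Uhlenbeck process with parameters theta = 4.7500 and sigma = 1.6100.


Stationary variance = sigma^2 / (2*theta)
= 1.6100^2 / (2*4.7500)
= 2.5921 / 9.5000
= 0.2729

0.2729


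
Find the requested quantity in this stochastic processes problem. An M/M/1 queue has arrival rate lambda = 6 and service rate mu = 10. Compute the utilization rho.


rho = lambda/mu
= 6/10
= 0.6000

0.6000


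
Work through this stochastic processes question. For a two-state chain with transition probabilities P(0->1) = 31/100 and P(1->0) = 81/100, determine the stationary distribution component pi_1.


Stationary distribution: pi_0 = p10/(p01+p10), pi_1 = p01/(p01+p10)
p01 = 0.3100, p10 = 0.8100
pi_1 = 0.2768

0.2768


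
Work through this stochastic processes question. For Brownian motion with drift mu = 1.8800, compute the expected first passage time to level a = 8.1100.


Expected first passage time = a/mu
= 8.1100/1.8800
= 4.3138

4.3138


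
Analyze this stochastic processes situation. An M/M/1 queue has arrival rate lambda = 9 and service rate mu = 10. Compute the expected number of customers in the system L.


rho = 9/10 = 0.9000
L = rho/(1-rho)
= 0.9000/0.1000
= 9.0000

9.0000


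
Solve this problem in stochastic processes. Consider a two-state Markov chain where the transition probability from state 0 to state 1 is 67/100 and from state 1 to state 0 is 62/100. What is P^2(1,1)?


Computing P^2 by matrix multiplication.
P = [[0.3300, 0.6700], [0.6200, 0.3800]]
After raising P to the power 2:
P^2(1,1) = 0.5598

0.5598


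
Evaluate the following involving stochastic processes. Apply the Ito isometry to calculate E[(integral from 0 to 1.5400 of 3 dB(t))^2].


By Ito isometry: E[(int f dB)^2] = int f^2 dt
= 3^2 * 1.5400
= 9 * 1.5400 = 13.8600

13.8600


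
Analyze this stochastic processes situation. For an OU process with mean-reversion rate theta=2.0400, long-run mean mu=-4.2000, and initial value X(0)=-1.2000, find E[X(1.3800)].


E[X(t)] = mu + (X(0) - mu)*exp(-theta*t)
= -4.2000 + (-1.2000 - -4.2000)*exp(-2.0400*1.3800)
= -4.2000 + 3.0000 * 0.0599
= -4.0203

-4.0203


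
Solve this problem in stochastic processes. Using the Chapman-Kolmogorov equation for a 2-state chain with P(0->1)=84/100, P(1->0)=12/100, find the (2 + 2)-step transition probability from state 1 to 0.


P^4 = P^2 * P^2
Computing via matrix multiplication of the transition matrix.
Entry (1,0) of P^4 = 0.1250

0.1250


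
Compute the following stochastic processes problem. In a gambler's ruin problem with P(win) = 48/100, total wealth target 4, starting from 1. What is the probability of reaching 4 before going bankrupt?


Gambler's ruin formula:
r = q/p = 0.5200/0.4800 = 1.0833
P(win) = (1 - r^i)/(1 - r^N)
= (1 - 1.0833^1)/(1 - 1.0833^4)
= 0.2208

0.2208


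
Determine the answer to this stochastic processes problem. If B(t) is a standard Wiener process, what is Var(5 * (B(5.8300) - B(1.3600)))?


Var(alpha*(B(t)-B(s))) = alpha^2 * (t-s)
= 5^2 * (5.8300 - 1.3600)
= 25 * 4.4700
= 111.7500

111.7500


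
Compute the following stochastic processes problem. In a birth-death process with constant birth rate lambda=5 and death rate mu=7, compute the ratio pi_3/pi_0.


For birth-death process, pi_n/pi_0 = (lambda/mu)^n
= (5/7)^3
= 0.3644

0.3644


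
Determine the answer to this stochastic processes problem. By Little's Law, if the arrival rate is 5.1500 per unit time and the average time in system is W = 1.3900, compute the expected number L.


Little's Law: L = lambda * W
= 5.1500 * 1.3900
= 7.1585

7.1585


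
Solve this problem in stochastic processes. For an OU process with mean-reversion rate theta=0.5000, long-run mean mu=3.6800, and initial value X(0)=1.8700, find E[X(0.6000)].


E[X(t)] = mu + (X(0) - mu)*exp(-theta*t)
= 3.6800 + (1.8700 - 3.6800)*exp(-0.5000*0.6000)
= 3.6800 + -1.8100 * 0.7408
= 2.3391

2.3391


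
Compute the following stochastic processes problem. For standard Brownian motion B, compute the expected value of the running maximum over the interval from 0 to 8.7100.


E(max B(s)) = sqrt(2t/pi)
= sqrt(2*8.7100/pi)
= sqrt(5.5450)
= 2.3548

2.3548


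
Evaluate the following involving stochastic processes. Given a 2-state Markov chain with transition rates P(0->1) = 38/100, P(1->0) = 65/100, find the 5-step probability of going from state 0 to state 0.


Computing P^5 by matrix multiplication.
P = [[0.6200, 0.3800], [0.6500, 0.3500]]
After raising P to the power 5:
P^5(0,0) = 0.6311

0.6311


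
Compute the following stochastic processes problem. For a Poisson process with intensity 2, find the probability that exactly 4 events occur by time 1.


P(N(t)=k) = (lambda*t)^k * exp(-lambda*t) / k!
lambda*t = 2
= 2^4 * exp(-2) / 4!
= 16 * 0.1353 / 24
= 0.0902

0.0902


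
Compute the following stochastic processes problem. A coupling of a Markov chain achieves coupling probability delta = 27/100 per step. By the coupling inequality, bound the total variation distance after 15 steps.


TV distance bound <= (1-delta)^n
= (1 - 0.2700)^15
= 0.7300^15
= 0.0089

0.0089


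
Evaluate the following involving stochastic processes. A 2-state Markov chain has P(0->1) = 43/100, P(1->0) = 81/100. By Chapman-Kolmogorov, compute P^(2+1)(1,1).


P^3 = P^2 * P^1
Computing via matrix multiplication of the transition matrix.
Entry (1,1) of P^3 = 0.3377

0.3377


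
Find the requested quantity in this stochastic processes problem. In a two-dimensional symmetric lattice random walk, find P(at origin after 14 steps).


P = C(14,7)^2 / 4^14
= 3432^2 / 268435456
= 11778624 / 268435456
= 0.0439

0.0439


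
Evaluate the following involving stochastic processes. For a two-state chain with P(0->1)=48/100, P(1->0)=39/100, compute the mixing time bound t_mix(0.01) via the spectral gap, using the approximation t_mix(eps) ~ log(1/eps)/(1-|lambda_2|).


lambda_2 = |1 - p01 - p10| = |1 - 0.4800 - 0.3900| = 0.1300
t_mix ~ log(1/eps)/(1 - |lambda_2|)
= log(100)/(1 - 0.1300) = 4.6052/0.8700
= 5.2933

5.2933


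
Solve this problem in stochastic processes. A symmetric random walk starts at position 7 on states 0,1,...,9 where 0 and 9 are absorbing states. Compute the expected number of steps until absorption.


For symmetric RW on 0,...,N with absorbing barriers, E(i) = i*(N-i)
E(7) = 7 * 2 = 14

14


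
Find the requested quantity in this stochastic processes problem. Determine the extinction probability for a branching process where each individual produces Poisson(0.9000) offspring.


Since mu = 0.9000 <= 1, extinction probability = 1.

1.0000


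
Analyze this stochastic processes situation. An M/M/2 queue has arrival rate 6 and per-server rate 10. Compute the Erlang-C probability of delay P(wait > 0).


a = lambda/mu = 0.6000
rho = a/c = 0.3000
Erlang-C formula applied:
C(c,a) = 0.1385

0.1385


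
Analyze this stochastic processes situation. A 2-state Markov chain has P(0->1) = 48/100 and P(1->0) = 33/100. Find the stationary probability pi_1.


Stationary distribution: pi_0 = p10/(p01+p10), pi_1 = p01/(p01+p10)
p01 = 0.4800, p10 = 0.3300
pi_1 = 0.5926

0.5926


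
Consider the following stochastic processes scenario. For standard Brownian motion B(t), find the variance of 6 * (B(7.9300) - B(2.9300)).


Var(alpha*(B(t)-B(s))) = alpha^2 * (t-s)
= 6^2 * (7.9300 - 2.9300)
= 36 * 5.0000
= 180.0000

180.0000


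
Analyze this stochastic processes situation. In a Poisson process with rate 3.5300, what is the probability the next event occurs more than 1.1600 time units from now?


P(X > t) = exp(-lambda * t)
= exp(-3.5300 * 1.1600)
= exp(-4.0948) = 0.0167

0.0167


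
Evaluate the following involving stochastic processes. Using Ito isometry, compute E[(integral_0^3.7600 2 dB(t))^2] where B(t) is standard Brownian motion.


By Ito isometry: E[(int f dB)^2] = int f^2 dt
= 2^2 * 3.7600
= 4 * 3.7600 = 15.0400

15.0400


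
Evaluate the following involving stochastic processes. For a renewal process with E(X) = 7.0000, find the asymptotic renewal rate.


Long-run renewal rate = 1/E(X)
= 1/7.0000
= 0.1429

0.1429


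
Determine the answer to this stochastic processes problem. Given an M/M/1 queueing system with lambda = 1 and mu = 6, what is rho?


rho = lambda/mu
= 1/6
= 0.1667

0.1667


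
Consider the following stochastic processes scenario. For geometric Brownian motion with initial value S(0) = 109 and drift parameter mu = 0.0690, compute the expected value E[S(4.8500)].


E[S(t)] = S(0) * exp(mu * t)
= 109 * exp(0.0690 * 4.8500)
= 109 * 1.3975
= 152.3222

152.3222


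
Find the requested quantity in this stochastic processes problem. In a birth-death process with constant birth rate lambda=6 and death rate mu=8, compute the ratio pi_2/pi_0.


For birth-death process, pi_n/pi_0 = (lambda/mu)^n
= (6/8)^2
= 0.5625

0.5625


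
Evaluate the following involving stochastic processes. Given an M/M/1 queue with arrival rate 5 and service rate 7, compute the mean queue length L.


rho = 5/7 = 0.7143
L = rho/(1-rho)
= 0.7143/0.2857
= 2.5000

2.5000


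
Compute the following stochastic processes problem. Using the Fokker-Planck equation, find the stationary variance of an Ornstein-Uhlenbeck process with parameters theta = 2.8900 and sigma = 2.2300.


Stationary variance = sigma^2 / (2*theta)
= 2.2300^2 / (2*2.8900)
= 4.9729 / 5.7800
= 0.8604

0.8604


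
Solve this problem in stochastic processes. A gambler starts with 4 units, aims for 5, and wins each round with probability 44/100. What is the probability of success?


Gambler's ruin formula:
r = q/p = 0.5600/0.4400 = 1.2727
P(win) = (1 - r^i)/(1 - r^N)
= (1 - 1.2727^4)/(1 - 1.2727^5)
= 0.6941

0.6941


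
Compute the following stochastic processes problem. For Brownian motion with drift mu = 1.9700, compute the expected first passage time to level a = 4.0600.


Expected first passage time = a/mu
= 4.0600/1.9700
= 2.0609

2.0609


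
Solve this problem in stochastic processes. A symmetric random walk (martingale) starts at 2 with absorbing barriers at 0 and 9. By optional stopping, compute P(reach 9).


By optional stopping theorem: E(M at tau) = M(0) = 2
P(hit 9)*9 + P(hit 0)*0 = 2
P(hit 9) = (2 - 0)/(9 - 0) = 2/9 = 0.2222

0.2222


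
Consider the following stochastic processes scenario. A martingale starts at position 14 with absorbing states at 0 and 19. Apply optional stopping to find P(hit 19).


By optional stopping theorem: E(M at tau) = M(0) = 14
P(hit 19)*19 + P(hit 0)*0 = 14
P(hit 19) = (14 - 0)/(19 - 0) = 14/19 = 0.7368

0.7368


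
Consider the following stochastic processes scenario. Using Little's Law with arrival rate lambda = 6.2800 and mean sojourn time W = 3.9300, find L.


Little's Law: L = lambda * W
= 6.2800 * 3.9300
= 24.6804

24.6804


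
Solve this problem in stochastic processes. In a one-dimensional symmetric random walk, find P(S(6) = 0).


P(S(6) = 0) = C(6,3) / 4^3
= 20 / 64
= 0.3125

0.3125


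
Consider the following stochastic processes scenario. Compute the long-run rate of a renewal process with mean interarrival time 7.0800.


Long-run renewal rate = 1/E(X)
= 1/7.0800
= 0.1412

0.1412


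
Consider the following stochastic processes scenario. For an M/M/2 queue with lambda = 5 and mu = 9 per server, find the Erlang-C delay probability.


a = lambda/mu = 0.5556
rho = a/c = 0.2778
Erlang-C formula applied:
C(c,a) = 0.1208

0.1208


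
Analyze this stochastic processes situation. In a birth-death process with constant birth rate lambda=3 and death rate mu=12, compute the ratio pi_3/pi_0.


For birth-death process, pi_n/pi_0 = (lambda/mu)^n
= (3/12)^3
= 0.0156

0.0156


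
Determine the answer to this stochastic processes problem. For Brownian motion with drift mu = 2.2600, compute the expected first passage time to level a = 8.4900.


Expected first passage time = a/mu
= 8.4900/2.2600
= 3.7566

3.7566


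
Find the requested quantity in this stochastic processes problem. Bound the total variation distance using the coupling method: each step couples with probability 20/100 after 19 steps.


TV distance bound <= (1-delta)^n
= (1 - 0.2000)^19
= 0.8000^19
= 0.0144

0.0144


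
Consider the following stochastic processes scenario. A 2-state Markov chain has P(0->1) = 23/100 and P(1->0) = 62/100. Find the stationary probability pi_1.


Stationary distribution: pi_0 = p10/(p01+p10), pi_1 = p01/(p01+p10)
p01 = 0.2300, p10 = 0.6200
pi_1 = 0.2706

0.2706


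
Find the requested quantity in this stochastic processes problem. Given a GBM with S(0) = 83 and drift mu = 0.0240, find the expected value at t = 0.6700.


E[S(t)] = S(0) * exp(mu * t)
= 83 * exp(0.0240 * 0.6700)
= 83 * 1.0162
= 84.3454

84.3454


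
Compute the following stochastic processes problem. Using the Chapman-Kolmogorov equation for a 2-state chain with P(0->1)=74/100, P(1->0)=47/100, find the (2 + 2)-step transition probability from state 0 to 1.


P^4 = P^2 * P^2
Computing via matrix multiplication of the transition matrix.
Entry (0,1) of P^4 = 0.6104

0.6104


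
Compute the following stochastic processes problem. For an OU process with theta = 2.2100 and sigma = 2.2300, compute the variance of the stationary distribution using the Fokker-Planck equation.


Stationary variance = sigma^2 / (2*theta)
= 2.2300^2 / (2*2.2100)
= 4.9729 / 4.4200
= 1.1251

1.1251


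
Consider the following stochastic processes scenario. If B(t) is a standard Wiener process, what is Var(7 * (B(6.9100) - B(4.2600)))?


Var(alpha*(B(t)-B(s))) = alpha^2 * (t-s)
= 7^2 * (6.9100 - 4.2600)
= 49 * 2.6500
= 129.8500

129.8500


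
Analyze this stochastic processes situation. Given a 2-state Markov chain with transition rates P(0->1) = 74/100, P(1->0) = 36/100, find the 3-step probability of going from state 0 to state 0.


Computing P^3 by matrix multiplication.
P = [[0.2600, 0.7400], [0.3600, 0.6400]]
After raising P to the power 3:
P^3(0,0) = 0.3266

0.3266


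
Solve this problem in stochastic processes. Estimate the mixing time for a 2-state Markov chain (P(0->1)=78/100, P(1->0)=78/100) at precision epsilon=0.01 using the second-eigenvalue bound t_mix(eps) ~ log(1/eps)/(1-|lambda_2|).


lambda_2 = |1 - p01 - p10| = |1 - 0.7800 - 0.7800| = 0.5600
t_mix ~ log(1/eps)/(1 - |lambda_2|)
= log(100)/(1 - 0.5600) = 4.6052/0.4400
= 10.4663

10.4663


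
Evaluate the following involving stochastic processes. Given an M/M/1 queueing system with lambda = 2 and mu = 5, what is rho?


rho = lambda/mu
= 2/5
= 0.4000

0.4000


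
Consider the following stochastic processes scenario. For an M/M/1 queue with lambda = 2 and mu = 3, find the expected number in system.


rho = 2/3 = 0.6667
L = rho/(1-rho)
= 0.6667/0.3333
= 2.0000

2.0000


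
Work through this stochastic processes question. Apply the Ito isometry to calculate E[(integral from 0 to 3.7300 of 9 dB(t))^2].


By Ito isometry: E[(int f dB)^2] = int f^2 dt
= 9^2 * 3.7300
= 81 * 3.7300 = 302.1300

302.1300


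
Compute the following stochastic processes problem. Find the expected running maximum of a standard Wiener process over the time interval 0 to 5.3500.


E(max B(s)) = sqrt(2t/pi)
= sqrt(2*5.3500/pi)
= sqrt(3.4059)
= 1.8455

1.8455


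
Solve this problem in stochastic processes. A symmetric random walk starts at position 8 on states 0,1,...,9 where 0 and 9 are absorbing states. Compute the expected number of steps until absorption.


For symmetric RW on 0,...,N with absorbing barriers, E(i) = i*(N-i)
E(8) = 8 * 1 = 8

8


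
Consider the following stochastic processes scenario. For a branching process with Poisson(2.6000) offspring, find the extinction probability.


Since mu = 2.6000 > 1, extinction prob q < 1.
Solve s = exp(mu*(s-1)) iteratively.
q = 0.0951

0.0951


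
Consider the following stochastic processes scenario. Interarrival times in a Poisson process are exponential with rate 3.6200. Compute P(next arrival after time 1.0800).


P(X > t) = exp(-lambda * t)
= exp(-3.6200 * 1.0800)
= exp(-3.9096) = 0.0200

0.0200


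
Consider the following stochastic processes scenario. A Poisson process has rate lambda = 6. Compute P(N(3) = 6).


P(N(t)=k) = (lambda*t)^k * exp(-lambda*t) / k!
lambda*t = 18
= 18^6 * exp(-18) / 6!
= 34012224 * 1.5230e-08 / 720
= 7.1945e-04

7.1945e-04


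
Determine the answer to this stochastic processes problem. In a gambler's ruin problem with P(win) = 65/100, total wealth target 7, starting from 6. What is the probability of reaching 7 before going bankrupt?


Gambler's ruin formula:
r = q/p = 0.3500/0.6500 = 0.5385
P(win) = (1 - r^i)/(1 - r^N)
= (1 - 0.5385^6)/(1 - 0.5385^7)
= 0.9886

0.9886


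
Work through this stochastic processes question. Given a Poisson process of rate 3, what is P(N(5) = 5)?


P(N(t)=k) = (lambda*t)^k * exp(-lambda*t) / k!
lambda*t = 15
= 15^5 * exp(-15) / 5!
= 759375 * 3.0590e-07 / 120
= 0.0019

0.0019


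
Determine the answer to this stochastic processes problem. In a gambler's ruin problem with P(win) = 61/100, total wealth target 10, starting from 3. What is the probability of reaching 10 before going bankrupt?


Gambler's ruin formula:
r = q/p = 0.3900/0.6100 = 0.6393
P(win) = (1 - r^i)/(1 - r^N)
= (1 - 0.6393^3)/(1 - 0.6393^10)
= 0.7472

0.7472


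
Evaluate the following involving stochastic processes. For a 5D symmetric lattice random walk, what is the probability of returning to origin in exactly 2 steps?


P(return in 2 steps) = P(reverse first step) = 1/(2d)
= 1/10
= 0.1000

0.1000


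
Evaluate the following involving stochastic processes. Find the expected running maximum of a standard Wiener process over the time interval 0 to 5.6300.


E(max B(s)) = sqrt(2t/pi)
= sqrt(2*5.6300/pi)
= sqrt(3.5842)
= 1.8932

1.8932


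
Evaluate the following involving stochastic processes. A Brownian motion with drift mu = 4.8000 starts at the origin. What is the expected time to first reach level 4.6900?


Expected first passage time = a/mu
= 4.6900/4.8000
= 0.9771

0.9771


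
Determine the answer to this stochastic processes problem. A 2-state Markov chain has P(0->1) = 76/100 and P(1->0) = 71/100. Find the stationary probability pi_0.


Stationary distribution: pi_0 = p10/(p01+p10), pi_1 = p01/(p01+p10)
p01 = 0.7600, p10 = 0.7100
pi_0 = 0.4830

0.4830


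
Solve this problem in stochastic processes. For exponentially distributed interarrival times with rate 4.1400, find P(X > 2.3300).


P(X > t) = exp(-lambda * t)
= exp(-4.1400 * 2.3300)
= exp(-9.6462) = 6.4671e-05

6.4671e-05


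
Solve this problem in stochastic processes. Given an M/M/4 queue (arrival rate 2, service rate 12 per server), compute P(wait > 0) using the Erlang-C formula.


a = lambda/mu = 0.1667
rho = a/c = 0.0417
Erlang-C formula applied:
C(c,a) = 2.8398e-05

2.8398e-05


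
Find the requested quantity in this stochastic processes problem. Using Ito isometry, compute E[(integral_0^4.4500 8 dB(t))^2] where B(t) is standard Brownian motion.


By Ito isometry: E[(int f dB)^2] = int f^2 dt
= 8^2 * 4.4500
= 64 * 4.4500 = 284.8000

284.8000


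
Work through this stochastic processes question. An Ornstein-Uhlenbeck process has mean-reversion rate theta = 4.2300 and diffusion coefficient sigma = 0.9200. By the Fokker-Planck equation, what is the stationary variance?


Stationary variance = sigma^2 / (2*theta)
= 0.9200^2 / (2*4.2300)
= 0.8464 / 8.4600
= 0.1000

0.1000


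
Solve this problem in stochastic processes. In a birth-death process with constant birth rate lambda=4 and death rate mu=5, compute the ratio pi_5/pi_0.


For birth-death process, pi_n/pi_0 = (lambda/mu)^n
= (4/5)^5
= 0.3277

0.3277


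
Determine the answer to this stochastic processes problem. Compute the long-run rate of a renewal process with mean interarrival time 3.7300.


Long-run renewal rate = 1/E(X)
= 1/3.7300
= 0.2681

0.2681


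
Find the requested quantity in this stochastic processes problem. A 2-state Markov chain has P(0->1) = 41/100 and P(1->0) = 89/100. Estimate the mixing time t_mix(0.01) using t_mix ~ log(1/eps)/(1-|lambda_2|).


lambda_2 = |1 - p01 - p10| = |1 - 0.4100 - 0.8900| = 0.3000
t_mix ~ log(1/eps)/(1 - |lambda_2|)
= log(100)/(1 - 0.3000) = 4.6052/0.7000
= 6.5788

6.5788


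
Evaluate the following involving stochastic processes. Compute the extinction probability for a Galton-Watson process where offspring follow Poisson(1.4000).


Since mu = 1.4000 > 1, extinction prob q < 1.
Solve s = exp(mu*(s-1)) iteratively.
q = 0.4890

0.4890


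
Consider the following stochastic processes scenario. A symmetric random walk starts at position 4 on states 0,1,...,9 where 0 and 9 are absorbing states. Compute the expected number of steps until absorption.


For symmetric RW on 0,...,N with absorbing barriers, E(i) = i*(N-i)
E(4) = 4 * 5 = 20

20


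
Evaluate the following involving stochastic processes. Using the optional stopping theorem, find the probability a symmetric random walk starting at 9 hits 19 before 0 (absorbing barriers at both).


By optional stopping theorem: E(M at tau) = M(0) = 9
P(hit 19)*19 + P(hit 0)*0 = 9
P(hit 19) = (9 - 0)/(19 - 0) = 9/19 = 0.4737

0.4737


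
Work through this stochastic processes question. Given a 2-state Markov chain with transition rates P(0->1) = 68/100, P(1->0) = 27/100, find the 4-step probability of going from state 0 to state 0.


Computing P^4 by matrix multiplication.
P = [[0.3200, 0.6800], [0.2700, 0.7300]]
After raising P to the power 4:
P^4(0,0) = 0.2842

0.2842


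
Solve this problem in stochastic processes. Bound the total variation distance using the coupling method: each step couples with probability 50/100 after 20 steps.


TV distance bound <= (1-delta)^n
= (1 - 0.5000)^20
= 0.5000^20
= 9.5367e-07

9.5367e-07


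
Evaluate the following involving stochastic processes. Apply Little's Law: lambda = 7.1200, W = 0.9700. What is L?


Little's Law: L = lambda * W
= 7.1200 * 0.9700
= 6.9064

6.9064


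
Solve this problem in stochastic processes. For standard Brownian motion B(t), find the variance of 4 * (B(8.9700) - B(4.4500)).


Var(alpha*(B(t)-B(s))) = alpha^2 * (t-s)
= 4^2 * (8.9700 - 4.4500)
= 16 * 4.5200
= 72.3200

72.3200


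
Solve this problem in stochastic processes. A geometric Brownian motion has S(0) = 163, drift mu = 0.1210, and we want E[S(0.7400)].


E[S(t)] = S(0) * exp(mu * t)
= 163 * exp(0.1210 * 0.7400)
= 163 * 1.0937
= 178.2684

178.2684


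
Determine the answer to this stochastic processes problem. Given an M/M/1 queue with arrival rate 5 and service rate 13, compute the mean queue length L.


rho = 5/13 = 0.3846
L = rho/(1-rho)
= 0.3846/0.6154
= 0.6250

0.6250


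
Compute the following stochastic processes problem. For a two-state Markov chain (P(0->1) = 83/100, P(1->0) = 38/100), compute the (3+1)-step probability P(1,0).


P^4 = P^3 * P^1
Computing via matrix multiplication of the transition matrix.
Entry (1,0) of P^4 = 0.3134

0.3134


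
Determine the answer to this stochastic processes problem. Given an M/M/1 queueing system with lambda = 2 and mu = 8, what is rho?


rho = lambda/mu
= 2/8
= 0.2500

0.2500


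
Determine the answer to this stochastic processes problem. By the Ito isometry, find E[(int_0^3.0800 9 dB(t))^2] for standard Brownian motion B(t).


By Ito isometry: E[(int f dB)^2] = int f^2 dt
= 9^2 * 3.0800
= 81 * 3.0800 = 249.4800

249.4800


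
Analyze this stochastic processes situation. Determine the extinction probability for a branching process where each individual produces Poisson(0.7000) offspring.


Since mu = 0.7000 <= 1, extinction probability = 1.

1.0000


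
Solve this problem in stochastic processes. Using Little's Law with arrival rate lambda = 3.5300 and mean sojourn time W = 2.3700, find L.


Little's Law: L = lambda * W
= 3.5300 * 2.3700
= 8.3661

8.3661


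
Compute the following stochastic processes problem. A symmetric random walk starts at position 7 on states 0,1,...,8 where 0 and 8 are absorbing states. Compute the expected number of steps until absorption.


For symmetric RW on 0,...,N with absorbing barriers, E(i) = i*(N-i)
E(7) = 7 * 1 = 7

7


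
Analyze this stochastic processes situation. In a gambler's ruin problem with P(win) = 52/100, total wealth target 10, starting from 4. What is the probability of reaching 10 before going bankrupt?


Gambler's ruin formula:
r = q/p = 0.4800/0.5200 = 0.9231
P(win) = (1 - r^i)/(1 - r^N)
= (1 - 0.9231^4)/(1 - 0.9231^10)
= 0.4974

0.4974


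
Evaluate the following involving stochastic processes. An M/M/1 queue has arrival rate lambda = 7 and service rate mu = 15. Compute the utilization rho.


rho = lambda/mu
= 7/15
= 0.4667

0.4667


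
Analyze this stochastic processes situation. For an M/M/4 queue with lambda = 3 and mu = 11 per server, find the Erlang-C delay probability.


a = lambda/mu = 0.2727
rho = a/c = 0.0682
Erlang-C formula applied:
C(c,a) = 1.8833e-04

1.8833e-04


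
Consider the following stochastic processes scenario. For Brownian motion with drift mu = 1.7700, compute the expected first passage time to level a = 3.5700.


Expected first passage time = a/mu
= 3.5700/1.7700
= 2.0169

2.0169


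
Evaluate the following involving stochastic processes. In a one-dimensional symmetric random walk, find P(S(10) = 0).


P(S(10) = 0) = C(10,5) / 4^5
= 252 / 1024
= 0.2461

0.2461


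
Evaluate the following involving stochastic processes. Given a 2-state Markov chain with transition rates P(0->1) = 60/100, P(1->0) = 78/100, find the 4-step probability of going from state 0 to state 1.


Computing P^4 by matrix multiplication.
P = [[0.4000, 0.6000], [0.7800, 0.2200]]
After raising P to the power 4:
P^4(0,1) = 0.4257

0.4257


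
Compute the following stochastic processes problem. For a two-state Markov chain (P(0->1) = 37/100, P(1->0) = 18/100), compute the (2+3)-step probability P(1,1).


P^5 = P^2 * P^3
Computing via matrix multiplication of the transition matrix.
Entry (1,1) of P^5 = 0.6788

0.6788


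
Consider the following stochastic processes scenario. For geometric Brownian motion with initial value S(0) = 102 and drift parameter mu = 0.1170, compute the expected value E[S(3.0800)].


E[S(t)] = S(0) * exp(mu * t)
= 102 * exp(0.1170 * 3.0800)
= 102 * 1.4338
= 146.2522

146.2522


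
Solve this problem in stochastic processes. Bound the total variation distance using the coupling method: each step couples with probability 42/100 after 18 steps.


TV distance bound <= (1-delta)^n
= (1 - 0.4200)^18
= 0.5800^18
= 5.5170e-05

5.5170e-05


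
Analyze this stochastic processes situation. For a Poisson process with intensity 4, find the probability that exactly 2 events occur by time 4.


P(N(t)=k) = (lambda*t)^k * exp(-lambda*t) / k!
lambda*t = 16
= 16^2 * exp(-16) / 2!
= 256 * 1.1254e-07 / 2
= 1.4405e-05

1.4405e-05


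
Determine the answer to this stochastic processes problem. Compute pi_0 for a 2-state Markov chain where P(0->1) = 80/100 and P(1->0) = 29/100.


Stationary distribution: pi_0 = p10/(p01+p10), pi_1 = p01/(p01+p10)
p01 = 0.8000, p10 = 0.2900
pi_0 = 0.2661

0.2661


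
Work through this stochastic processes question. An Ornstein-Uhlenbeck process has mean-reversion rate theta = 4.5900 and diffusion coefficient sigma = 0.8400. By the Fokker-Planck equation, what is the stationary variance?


Stationary variance = sigma^2 / (2*theta)
= 0.8400^2 / (2*4.5900)
= 0.7056 / 9.1800
= 0.0769

0.0769


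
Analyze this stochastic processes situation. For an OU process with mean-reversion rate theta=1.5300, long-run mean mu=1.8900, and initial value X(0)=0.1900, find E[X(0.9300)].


E[X(t)] = mu + (X(0) - mu)*exp(-theta*t)
= 1.8900 + (0.1900 - 1.8900)*exp(-1.5300*0.9300)
= 1.8900 + -1.7000 * 0.2410
= 1.4803

1.4803


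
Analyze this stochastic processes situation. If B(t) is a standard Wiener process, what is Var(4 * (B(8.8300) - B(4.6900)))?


Var(alpha*(B(t)-B(s))) = alpha^2 * (t-s)
= 4^2 * (8.8300 - 4.6900)
= 16 * 4.1400
= 66.2400

66.2400


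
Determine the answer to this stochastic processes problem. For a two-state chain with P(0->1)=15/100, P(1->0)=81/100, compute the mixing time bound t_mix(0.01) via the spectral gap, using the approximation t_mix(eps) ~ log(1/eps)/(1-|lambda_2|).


lambda_2 = |1 - p01 - p10| = |1 - 0.1500 - 0.8100| = 0.0400
t_mix ~ log(1/eps)/(1 - |lambda_2|)
= log(100)/(1 - 0.0400) = 4.6052/0.9600
= 4.7971

4.7971


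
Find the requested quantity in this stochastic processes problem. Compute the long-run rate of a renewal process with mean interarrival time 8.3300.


Long-run renewal rate = 1/E(X)
= 1/8.3300
= 0.1200

0.1200


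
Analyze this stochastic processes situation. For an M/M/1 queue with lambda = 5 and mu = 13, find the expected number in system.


rho = 5/13 = 0.3846
L = rho/(1-rho)
= 0.3846/0.6154
= 0.6250

0.6250


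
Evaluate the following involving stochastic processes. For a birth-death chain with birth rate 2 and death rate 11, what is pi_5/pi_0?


For birth-death process, pi_n/pi_0 = (lambda/mu)^n
= (2/11)^5
= 1.9869e-04

1.9869e-04


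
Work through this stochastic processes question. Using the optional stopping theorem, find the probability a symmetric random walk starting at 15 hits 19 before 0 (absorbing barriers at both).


By optional stopping theorem: E(M at tau) = M(0) = 15
P(hit 19)*19 + P(hit 0)*0 = 15
P(hit 19) = (15 - 0)/(19 - 0) = 15/19 = 0.7895

0.7895


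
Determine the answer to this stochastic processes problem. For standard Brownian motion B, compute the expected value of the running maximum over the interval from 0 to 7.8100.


E(max B(s)) = sqrt(2t/pi)
= sqrt(2*7.8100/pi)
= sqrt(4.9720)
= 2.2298

2.2298


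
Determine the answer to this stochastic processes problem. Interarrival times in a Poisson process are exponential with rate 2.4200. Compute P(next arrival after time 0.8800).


P(X > t) = exp(-lambda * t)
= exp(-2.4200 * 0.8800)
= exp(-2.1296) = 0.1189

0.1189


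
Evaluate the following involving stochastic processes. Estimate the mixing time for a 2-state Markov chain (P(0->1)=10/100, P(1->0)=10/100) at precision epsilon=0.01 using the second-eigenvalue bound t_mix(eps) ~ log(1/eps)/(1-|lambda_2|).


lambda_2 = |1 - p01 - p10| = |1 - 0.1000 - 0.1000| = 0.8000
t_mix ~ log(1/eps)/(1 - |lambda_2|)
= log(100)/(1 - 0.8000) = 4.6052/0.2000
= 23.0259

23.0259


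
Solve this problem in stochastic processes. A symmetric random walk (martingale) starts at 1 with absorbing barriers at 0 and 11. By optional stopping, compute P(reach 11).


By optional stopping theorem: E(M at tau) = M(0) = 1
P(hit 11)*11 + P(hit 0)*0 = 1
P(hit 11) = (1 - 0)/(11 - 0) = 1/11 = 0.0909

0.0909


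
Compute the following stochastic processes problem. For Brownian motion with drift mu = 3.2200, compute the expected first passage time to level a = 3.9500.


Expected first passage time = a/mu
= 3.9500/3.2200
= 1.2267

1.2267
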